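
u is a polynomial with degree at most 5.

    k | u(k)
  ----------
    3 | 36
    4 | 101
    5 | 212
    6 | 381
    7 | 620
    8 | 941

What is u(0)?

-3

First differences: 65, 111, 169, 239, 321. Second differences: 46, 58, 70, 82. Third differences: 12, 12, 12.
Level-3 differences are constant, so u has degree 3.
Fitting a degree-3 polynomial gives u(k) = 2k³ - k² - 2k - 3.
The constant term is u(0) = -3.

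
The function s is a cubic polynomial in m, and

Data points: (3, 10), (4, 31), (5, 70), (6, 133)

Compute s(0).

Write s(m) = am³ + bm² + cm + d; the 4 given values yield a linear system in the 4 coefficients.
Solving, s(m) = m³ - 3m² + 5m - 5.
Then s(0) = -5.

-5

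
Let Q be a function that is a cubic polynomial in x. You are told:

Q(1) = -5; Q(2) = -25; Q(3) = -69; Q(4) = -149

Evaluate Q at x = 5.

Write Q(x) = ax³ + bx² + cx + d; the 4 given values yield a linear system in the 4 coefficients.
Solving, Q(x) = -2x³ - 6x + 3.
Then Q(5) = -277.

-277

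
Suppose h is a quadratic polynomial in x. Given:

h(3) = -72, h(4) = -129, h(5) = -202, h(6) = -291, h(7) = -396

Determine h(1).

-6

First differences: -57, -73, -89, -105. Second differences: -16, -16, -16.
Level-2 differences are constant, so h has degree 2.
Fitting a degree-2 polynomial gives h(x) = -8x² - x + 3.
Then h(1) = -6.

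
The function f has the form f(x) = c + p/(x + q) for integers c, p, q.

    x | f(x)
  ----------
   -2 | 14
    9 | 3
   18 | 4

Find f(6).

2

(f(x) − c)(x + q) = p for each data point; the three points give a linear system in c and q, then p follows.
Solving: c = 5, q = 0, p = -18, so f(x) = 5 − 18/(x + 0).
Then f(6) = 5 − 18/6 = 2.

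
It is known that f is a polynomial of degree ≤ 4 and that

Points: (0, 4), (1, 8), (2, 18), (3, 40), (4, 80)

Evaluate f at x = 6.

Write f(x) = ax^4 + bx³ + cx² + dx + e; the 5 given values yield a linear system in the 5 coefficients.
Solving, the leading coefficient vanishes, and f(x) = x³ + 3x + 4.
Then f(6) = 238.

238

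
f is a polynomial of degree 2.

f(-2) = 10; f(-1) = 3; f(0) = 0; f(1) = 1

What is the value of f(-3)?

21

First differences: -7, -3, 1. Second differences: 4, 4.
Level-2 differences are constant, so f has degree 2.
Fitting a degree-2 polynomial gives f(n) = 2n² - n.
Then f(-3) = 21.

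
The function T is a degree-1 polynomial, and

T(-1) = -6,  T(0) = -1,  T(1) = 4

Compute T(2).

9

First differences: 5, 5.
Level-1 differences are constant, so T has degree 1.
Extending the table by one column gives the next first difference 5, so T(2) = 4 + 5 = 9.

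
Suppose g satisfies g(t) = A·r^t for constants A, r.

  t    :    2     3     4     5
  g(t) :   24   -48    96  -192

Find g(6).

Consecutive ratio: -48/24 = -2, and 96/(-48) = -2, so r = -2.
Then A·(-2)^2 = 24 gives A = 6, and g(t) = 6·(-2)^t.
g(6) = 6·(-2)^6 = 384.

384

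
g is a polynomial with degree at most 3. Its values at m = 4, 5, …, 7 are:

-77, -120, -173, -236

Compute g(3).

Write g(m) = am³ + bm² + cm + d; the 4 given values yield a linear system in the 4 coefficients.
Solving, the leading coefficient vanishes, and g(m) = -5m² + 2m - 5.
Then g(3) = -44.

-44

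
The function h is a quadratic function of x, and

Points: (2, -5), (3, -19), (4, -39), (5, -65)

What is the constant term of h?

Write h(x) = ax² + bx + c; the 4 given values yield a linear system in the 3 coefficients.
Solving, h(x) = -3x² + x + 5.
The constant term is h(0) = 5.

5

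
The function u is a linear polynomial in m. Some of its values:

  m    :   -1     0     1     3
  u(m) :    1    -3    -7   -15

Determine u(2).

-11

Write u(m) = am + b; the 4 given values yield a linear system in the 2 coefficients.
Solving, u(m) = -4m - 3.
Then u(2) = -11.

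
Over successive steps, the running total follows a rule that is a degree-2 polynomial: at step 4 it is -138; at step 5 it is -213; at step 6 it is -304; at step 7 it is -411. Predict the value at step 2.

Write the value at x as T(x).
First differences: -75, -91, -107. Second differences: -16, -16.
Level-2 differences are constant, so T has degree 2.
Fitting a degree-2 polynomial gives T(x) = -8x² - 3x + 2.
Then T(2) = -36.

-36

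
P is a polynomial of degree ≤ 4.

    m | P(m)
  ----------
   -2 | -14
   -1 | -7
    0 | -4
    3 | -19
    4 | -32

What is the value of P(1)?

-5

Write P(m) = am^4 + bm³ + cm² + dm + e; the 5 given values yield a linear system in the 5 coefficients.
Solving, the top 2 coefficients vanish, and P(m) = -2m² + m - 4.
Then P(1) = -5.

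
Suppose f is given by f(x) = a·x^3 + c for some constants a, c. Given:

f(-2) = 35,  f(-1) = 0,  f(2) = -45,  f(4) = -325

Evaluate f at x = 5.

From f(-2) = 35 and f(-1) = 0: -8a + c = 35 and -1a + c = 0.
Subtracting: 7a = -35, so a = -5; then c = 35 − (-5)·(-8) = -5.
So f(x) = -5x³ − 5, and f(5) = -630.

-630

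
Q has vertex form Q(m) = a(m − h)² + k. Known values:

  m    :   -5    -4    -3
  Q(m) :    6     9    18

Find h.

First differences 3, 9; second difference 6 = 2a, so a = 3.
Expanding, the m-coefficient is −2ah = -6h; matching it to the data gives h = -5, and then k = 6.
So Q(m) = 3(m + 5)² + 6.
Hence h = -5.

-5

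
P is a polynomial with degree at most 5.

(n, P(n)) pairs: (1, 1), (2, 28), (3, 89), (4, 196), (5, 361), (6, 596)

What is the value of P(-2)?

4

Write P(n) = an^5 + bn^4 + cn³ + dn² + en + p; the 6 given values yield a linear system in the 6 coefficients.
Solving, the top 2 coefficients vanish, and P(n) = 2n³ + 5n² - 2n - 4.
Then P(-2) = 4.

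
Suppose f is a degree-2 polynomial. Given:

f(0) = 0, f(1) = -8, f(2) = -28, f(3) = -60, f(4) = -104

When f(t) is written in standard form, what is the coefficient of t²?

-6

First differences: -8, -20, -32, -44. Second differences: -12, -12, -12.
Level-2 differences are constant, so f has degree 2.
Fitting a degree-2 polynomial gives f(t) = -6t² - 2t.
The coefficient of t² is -6.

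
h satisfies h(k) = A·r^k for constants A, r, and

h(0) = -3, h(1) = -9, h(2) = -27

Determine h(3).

Consecutive ratio: -9/(-3) = 3, and -27/(-9) = 3, so r = 3.
Then A·3^0 = -3 gives A = -3, and h(k) = -3·3^k.
h(3) = -3·3^3 = -81.

-81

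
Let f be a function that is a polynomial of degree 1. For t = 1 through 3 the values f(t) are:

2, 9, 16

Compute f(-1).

Write f(t) = at + b; the 3 given values yield a linear system in the 2 coefficients.
Solving, f(t) = 7t - 5.
Then f(-1) = -12.

-12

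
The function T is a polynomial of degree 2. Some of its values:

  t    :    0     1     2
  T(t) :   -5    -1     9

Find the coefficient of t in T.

1

Write T(t) = at² + bt + c; the 3 given values yield a linear system in the 3 coefficients.
Solving, T(t) = 3t² + t - 5.
The coefficient of t is 1.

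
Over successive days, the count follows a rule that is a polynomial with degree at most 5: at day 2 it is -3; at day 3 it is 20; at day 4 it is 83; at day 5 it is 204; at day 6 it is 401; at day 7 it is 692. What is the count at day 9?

Write the value at x as g(x).
First differences: 23, 63, 121, 197, 291. Second differences: 40, 58, 76, 94. Third differences: 18, 18, 18.
Level-3 differences are constant, so g has degree 3.
Fitting a degree-3 polynomial gives g(x) = 3x³ - 7x² + x - 1.
Then g(9) = 1628.

1628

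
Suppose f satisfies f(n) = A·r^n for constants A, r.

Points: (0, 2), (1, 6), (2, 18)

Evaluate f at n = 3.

54

Consecutive ratio: 6/2 = 3, and 18/6 = 3, so r = 3.
Then A·3^0 = 2 gives A = 2, and f(n) = 2·3^n.
f(3) = 2·3^3 = 54.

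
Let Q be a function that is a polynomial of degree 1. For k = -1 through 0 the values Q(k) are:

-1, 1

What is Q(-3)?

-5

Write Q(k) = ak + b; the 2 given values yield a linear system in the 2 coefficients.
Solving, Q(k) = 2k + 1.
Then Q(-3) = -5.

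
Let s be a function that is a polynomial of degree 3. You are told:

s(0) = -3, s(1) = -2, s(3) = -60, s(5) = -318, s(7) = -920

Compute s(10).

-2783

Write s(n) = an³ + bn² + cn + d; the 5 given values yield a linear system in the 4 coefficients.
Solving, s(n) = -3n³ + 2n² + 2n - 3.
Then s(10) = -2783.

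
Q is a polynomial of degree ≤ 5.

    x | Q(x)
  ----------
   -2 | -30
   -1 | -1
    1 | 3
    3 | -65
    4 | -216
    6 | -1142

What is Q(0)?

4

Write Q(x) = ax^5 + bx^4 + cx³ + dx² + ex + p; the 6 given values yield a linear system in the 6 coefficients.
Solving, the leading coefficient vanishes, and Q(x) = -x^4 + x³ - 2x² + x + 4.
The constant term is Q(0) = 4.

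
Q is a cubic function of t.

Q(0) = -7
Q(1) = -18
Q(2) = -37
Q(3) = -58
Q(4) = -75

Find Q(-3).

Write Q(t) = at³ + bt² + ct + d; the 5 given values yield a linear system in the 4 coefficients.
Solving, Q(t) = t³ - 7t² - 5t - 7.
Then Q(-3) = -82.

-82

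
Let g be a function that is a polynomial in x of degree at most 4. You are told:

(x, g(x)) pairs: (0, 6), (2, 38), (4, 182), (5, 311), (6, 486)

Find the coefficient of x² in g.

8

Write g(x) = ax^4 + bx³ + cx² + dx + e; the 5 given values yield a linear system in the 5 coefficients.
Solving, the leading coefficient vanishes, and g(x) = x³ + 8x² - 4x + 6.
The coefficient of x² is 8.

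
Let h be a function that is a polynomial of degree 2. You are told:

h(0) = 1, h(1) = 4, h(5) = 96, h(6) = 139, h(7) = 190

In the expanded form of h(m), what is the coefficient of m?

-1

Write h(m) = am² + bm + c; the 5 given values yield a linear system in the 3 coefficients.
Solving, h(m) = 4m² - m + 1.
The coefficient of m is -1.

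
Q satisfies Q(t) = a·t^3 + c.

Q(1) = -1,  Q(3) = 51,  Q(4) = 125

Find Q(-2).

-19

From Q(1) = -1 and Q(3) = 51: 1a + c = -1 and 27a + c = 51.
Subtracting: 26a = 52, so a = 2; then c = -1 − 2·1 = -3.
So Q(t) = 2t³ − 3, and Q(-2) = -19.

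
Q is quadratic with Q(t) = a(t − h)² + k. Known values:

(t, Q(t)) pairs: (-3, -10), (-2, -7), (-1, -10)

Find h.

-2

First differences 3, -3; second difference -6 = 2a, so a = -3.
Expanding, the t-coefficient is −2ah = 6h; matching it to the data gives h = -2, and then k = -7.
So Q(t) = -3(t + 2)² − 7.
Hence h = -2.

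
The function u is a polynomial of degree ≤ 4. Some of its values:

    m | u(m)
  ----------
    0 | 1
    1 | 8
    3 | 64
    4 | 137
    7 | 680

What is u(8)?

Write u(m) = am^4 + bm³ + cm² + dm + e; the 5 given values yield a linear system in the 5 coefficients.
Solving, the leading coefficient vanishes, and u(m) = 2m³ - m² + 6m + 1.
Then u(8) = 1009.

1009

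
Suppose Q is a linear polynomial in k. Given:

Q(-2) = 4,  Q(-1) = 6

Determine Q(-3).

2

Write Q(k) = ak + b; the 2 given values yield a linear system in the 2 coefficients.
Solving, Q(k) = 2k + 8.
Then Q(-3) = 2.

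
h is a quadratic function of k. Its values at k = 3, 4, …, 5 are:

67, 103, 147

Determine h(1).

19

Write h(k) = ak² + bk + c; the 3 given values yield a linear system in the 3 coefficients.
Solving, h(k) = 4k² + 8k + 7.
Then h(1) = 19.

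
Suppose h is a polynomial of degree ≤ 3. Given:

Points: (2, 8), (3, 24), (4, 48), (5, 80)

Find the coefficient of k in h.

First differences: 16, 24, 32. Second differences: 8, 8.
Level-2 differences are constant, so h has degree 2.
Fitting a degree-2 polynomial gives h(k) = 4k² - 4k.
The coefficient of k is -4.

-4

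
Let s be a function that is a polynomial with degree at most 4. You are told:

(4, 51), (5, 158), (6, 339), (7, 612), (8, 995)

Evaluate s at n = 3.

0

First differences: 107, 181, 273, 383. Second differences: 74, 92, 110. Third differences: 18, 18.
Level-3 differences are constant, so s has degree 3.
Fitting a degree-3 polynomial gives s(n) = 3n³ - 8n² - 4n + 3.
Then s(3) = 0.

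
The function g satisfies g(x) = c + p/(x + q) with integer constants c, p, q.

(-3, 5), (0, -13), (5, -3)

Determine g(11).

-2

(g(x) − c)(x + q) = p for each data point; the three points give a linear system in c and q, then p follows.
Solving: c = -1, q = 1, p = -12, so g(x) = -1 − 12/(x + 1).
Then g(11) = -1 − 12/12 = -2.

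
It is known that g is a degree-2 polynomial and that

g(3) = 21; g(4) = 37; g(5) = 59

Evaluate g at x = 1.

7

Write g(x) = ax² + bx + c; the 3 given values yield a linear system in the 3 coefficients.
Solving, g(x) = 3x² - 5x + 9.
Then g(1) = 7.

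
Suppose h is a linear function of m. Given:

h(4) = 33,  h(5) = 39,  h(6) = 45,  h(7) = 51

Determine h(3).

First differences: 6, 6, 6.
Level-1 differences are constant, so h has degree 1.
Fitting a degree-1 polynomial gives h(m) = 6m + 9.
Then h(3) = 27.

27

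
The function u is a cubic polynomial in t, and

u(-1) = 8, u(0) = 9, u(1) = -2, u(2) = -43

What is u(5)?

-526

Write u(t) = at³ + bt² + ct + d; the 4 given values yield a linear system in the 4 coefficients.
Solving, u(t) = -3t³ - 6t² - 2t + 9.
Then u(5) = -526.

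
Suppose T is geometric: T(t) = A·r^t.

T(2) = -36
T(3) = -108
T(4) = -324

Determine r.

Consecutive ratio: -108/(-36) = 3, and -324/(-108) = 3, so r = 3.
Then A·3^2 = -36 gives A = -4, and T(t) = -4·3^t.

3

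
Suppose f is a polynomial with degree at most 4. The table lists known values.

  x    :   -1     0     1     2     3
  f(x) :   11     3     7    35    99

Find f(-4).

First differences: -8, 4, 28, 64. Second differences: 12, 24, 36. Third differences: 12, 12.
Level-3 differences are constant, so f has degree 3.
Fitting a degree-3 polynomial gives f(x) = 2x³ + 6x² - 4x + 3.
Then f(-4) = -13.

-13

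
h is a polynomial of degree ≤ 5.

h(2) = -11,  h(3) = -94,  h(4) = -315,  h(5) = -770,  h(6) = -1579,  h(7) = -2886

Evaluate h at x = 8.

-4859

First differences: -83, -221, -455, -809, -1307. Second differences: -138, -234, -354, -498. Third differences: -96, -120, -144. Fourth differences: -24, -24.
Level-4 differences are constant, so h has degree 4.
Fitting a degree-4 polynomial gives h(x) = -x^4 - 2x³ + 4x² + 5.
Then h(8) = -4859.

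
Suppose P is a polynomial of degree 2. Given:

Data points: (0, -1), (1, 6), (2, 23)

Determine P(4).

Write P(t) = at² + bt + c; the 3 given values yield a linear system in the 3 coefficients.
Solving, P(t) = 5t² + 2t - 1.
Then P(4) = 87.

87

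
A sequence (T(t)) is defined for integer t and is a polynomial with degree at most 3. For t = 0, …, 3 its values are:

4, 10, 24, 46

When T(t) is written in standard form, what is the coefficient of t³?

0

First differences: 6, 14, 22. Second differences: 8, 8.
Level-2 differences are constant, so T has degree 2.
Fitting a degree-2 polynomial gives T(t) = 4t² + 2t + 4.
The coefficient of t³ is 0.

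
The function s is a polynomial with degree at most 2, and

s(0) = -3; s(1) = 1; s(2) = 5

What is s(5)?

First differences: 4, 4.
Level-1 differences are constant, so s has degree 1.
Fitting a degree-1 polynomial gives s(x) = 4x - 3.
Then s(5) = 17.

17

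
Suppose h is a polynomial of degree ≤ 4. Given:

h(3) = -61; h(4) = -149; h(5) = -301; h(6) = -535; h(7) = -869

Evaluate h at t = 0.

-1

First differences: -88, -152, -234, -334. Second differences: -64, -82, -100. Third differences: -18, -18.
Level-3 differences are constant, so h has degree 3.
Fitting a degree-3 polynomial gives h(t) = -3t³ + 4t² - 5t - 1.
Then h(0) = -1.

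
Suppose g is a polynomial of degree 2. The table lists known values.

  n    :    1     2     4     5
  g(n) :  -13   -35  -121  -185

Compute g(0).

-5

Write g(n) = an² + bn + c; the 4 given values yield a linear system in the 3 coefficients.
Solving, g(n) = -7n² - n - 5.
Then g(0) = -5.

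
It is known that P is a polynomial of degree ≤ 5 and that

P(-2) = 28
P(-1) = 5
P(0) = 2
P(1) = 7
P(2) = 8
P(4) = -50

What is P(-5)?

337

Write P(m) = am^5 + bm^4 + cm³ + dm² + em + p; the 6 given values yield a linear system in the 6 coefficients.
Solving, the top 2 coefficients vanish, and P(m) = -2m³ + 4m² + 3m + 2.
Then P(-5) = 337.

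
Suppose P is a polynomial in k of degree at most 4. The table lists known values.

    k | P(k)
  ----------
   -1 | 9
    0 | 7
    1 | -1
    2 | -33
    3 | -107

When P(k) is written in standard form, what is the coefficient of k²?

First differences: -2, -8, -32, -74. Second differences: -6, -24, -42. Third differences: -18, -18.
Level-3 differences are constant, so P has degree 3.
Fitting a degree-3 polynomial gives P(k) = -3k³ - 3k² - 2k + 7.
The coefficient of k² is -3.

-3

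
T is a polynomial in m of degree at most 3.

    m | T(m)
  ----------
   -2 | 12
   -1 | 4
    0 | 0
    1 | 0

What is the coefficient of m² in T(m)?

First differences: -8, -4, 0. Second differences: 4, 4.
Level-2 differences are constant, so T has degree 2.
Fitting a degree-2 polynomial gives T(m) = 2m² - 2m.
The coefficient of m² is 2.

2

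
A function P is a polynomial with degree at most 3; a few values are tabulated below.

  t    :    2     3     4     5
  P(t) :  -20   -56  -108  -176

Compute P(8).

First differences: -36, -52, -68. Second differences: -16, -16.
Level-2 differences are constant, so P has degree 2.
Fitting a degree-2 polynomial gives P(t) = -8t² + 4t + 4.
Then P(8) = -476.

-476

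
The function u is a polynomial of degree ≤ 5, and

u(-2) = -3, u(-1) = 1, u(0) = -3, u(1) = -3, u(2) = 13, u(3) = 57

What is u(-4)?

-83

First differences: 4, -4, 0, 16, 44. Second differences: -8, 4, 16, 28. Third differences: 12, 12, 12.
Level-3 differences are constant, so u has degree 3.
Fitting a degree-3 polynomial gives u(x) = 2x³ + 2x² - 4x - 3.
Then u(-4) = -83.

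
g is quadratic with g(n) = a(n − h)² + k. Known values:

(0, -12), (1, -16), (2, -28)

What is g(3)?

-48

First differences -4, -12; second difference -8 = 2a, so a = -4.
Expanding, the n-coefficient is −2ah = 8h; matching it to the data gives h = 0, and then k = -12.
So g(n) = -4(n + 0)² − 12.
g(3) = -4·3² − 12 = -48.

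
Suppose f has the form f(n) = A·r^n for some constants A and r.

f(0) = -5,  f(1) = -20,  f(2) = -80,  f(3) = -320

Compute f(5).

-5120

Consecutive ratio: -20/(-5) = 4, and -80/(-20) = 4, so r = 4.
Then A·4^0 = -5 gives A = -5, and f(n) = -5·4^n.
f(5) = -5·4^5 = -5120.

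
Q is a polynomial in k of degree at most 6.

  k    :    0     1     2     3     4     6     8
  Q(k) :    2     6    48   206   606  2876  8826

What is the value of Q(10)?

21192

Write Q(k) = ak^6 + bk^5 + ck^4 + dk³ + ek² + pk + q; the 7 given values yield a linear system in the 7 coefficients.
Solving, the top 2 coefficients vanish, and Q(k) = 2k^4 + k³ + 2k² - k + 2.
Then Q(10) = 21192.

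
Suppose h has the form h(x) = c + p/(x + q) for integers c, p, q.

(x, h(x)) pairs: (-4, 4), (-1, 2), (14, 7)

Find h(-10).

5

(h(x) − c)(x + q) = p for each data point; the three points give a linear system in c and q, then p follows.
Solving: c = 6, q = -2, p = 12, so h(x) = 6 + 12/(x − 2).
Then h(-10) = 6 + 12/(-12) = 5.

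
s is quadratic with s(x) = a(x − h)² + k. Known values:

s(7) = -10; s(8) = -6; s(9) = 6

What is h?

7

First differences 4, 12; second difference 8 = 2a, so a = 4.
Expanding, the x-coefficient is −2ah = -8h; matching it to the data gives h = 7, and then k = -10.
So s(x) = 4(x − 7)² − 10.
Hence h = 7.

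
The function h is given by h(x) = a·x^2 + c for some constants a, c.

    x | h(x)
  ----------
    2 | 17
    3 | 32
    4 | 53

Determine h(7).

From h(2) = 17 and h(3) = 32: 4a + c = 17 and 9a + c = 32.
Subtracting: 5a = 15, so a = 3; then c = 17 − 3·4 = 5.
So h(x) = 3x² + 5, and h(7) = 152.

152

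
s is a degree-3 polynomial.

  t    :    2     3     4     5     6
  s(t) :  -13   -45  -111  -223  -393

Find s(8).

-955

First differences: -32, -66, -112, -170. Second differences: -34, -46, -58. Third differences: -12, -12.
Level-3 differences are constant, so s has degree 3.
Fitting a degree-3 polynomial gives s(t) = -2t³ + t² + t - 3.
Then s(8) = -955.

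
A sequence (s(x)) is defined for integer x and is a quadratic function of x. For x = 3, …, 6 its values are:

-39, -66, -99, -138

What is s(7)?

-183

First differences: -27, -33, -39. Second differences: -6, -6.
Level-2 differences are constant, so s has degree 2.
Fitting a degree-2 polynomial gives s(x) = -3x² - 6x + 6.
Then s(7) = -183.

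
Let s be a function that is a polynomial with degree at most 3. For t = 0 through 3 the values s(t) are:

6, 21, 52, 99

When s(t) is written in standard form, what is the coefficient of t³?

First differences: 15, 31, 47. Second differences: 16, 16.
Level-2 differences are constant, so s has degree 2.
Fitting a degree-2 polynomial gives s(t) = 8t² + 7t + 6.
The coefficient of t³ is 0.

0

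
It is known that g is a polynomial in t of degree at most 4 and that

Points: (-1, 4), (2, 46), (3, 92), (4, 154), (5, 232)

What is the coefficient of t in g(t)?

Write g(t) = at^4 + bt³ + ct² + dt + e; the 5 given values yield a linear system in the 5 coefficients.
Solving, the top 2 coefficients vanish, and g(t) = 8t² + 6t + 2.
The coefficient of t is 6.

6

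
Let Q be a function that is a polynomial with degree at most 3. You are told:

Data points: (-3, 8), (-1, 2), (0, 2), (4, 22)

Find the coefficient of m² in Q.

1

Write Q(m) = am³ + bm² + cm + d; the 4 given values yield a linear system in the 4 coefficients.
Solving, the leading coefficient vanishes, and Q(m) = m² + m + 2.
The coefficient of m² is 1.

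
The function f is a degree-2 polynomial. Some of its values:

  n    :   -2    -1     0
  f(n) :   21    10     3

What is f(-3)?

36

Write f(n) = an² + bn + c; the 3 given values yield a linear system in the 3 coefficients.
Solving, f(n) = 2n² - 5n + 3.
Then f(-3) = 36.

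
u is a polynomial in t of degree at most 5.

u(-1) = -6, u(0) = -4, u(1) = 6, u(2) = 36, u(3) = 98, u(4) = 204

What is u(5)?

First differences: 2, 10, 30, 62, 106. Second differences: 8, 20, 32, 44. Third differences: 12, 12, 12.
Level-3 differences are constant, so u has degree 3.
Extending the table by one column gives the next first difference 162, so u(5) = 204 + 162 = 366.

366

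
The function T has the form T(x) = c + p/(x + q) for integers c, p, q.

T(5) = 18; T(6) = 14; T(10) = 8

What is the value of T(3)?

50

(T(x) − c)(x + q) = p for each data point; the three points give a linear system in c and q, then p follows.
Solving: c = 2, q = -2, p = 48, so T(x) = 2 + 48/(x − 2).
Then T(3) = 2 + 48/1 = 50.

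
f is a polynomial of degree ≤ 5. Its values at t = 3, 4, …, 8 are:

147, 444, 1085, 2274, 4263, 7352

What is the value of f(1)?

9

First differences: 297, 641, 1189, 1989, 3089. Second differences: 344, 548, 800, 1100. Third differences: 204, 252, 300. Fourth differences: 48, 48.
Level-4 differences are constant, so f has degree 4.
Fitting a degree-4 polynomial gives f(t) = 2t^4 - 2t³ + 2t² + 7t.
Then f(1) = 9.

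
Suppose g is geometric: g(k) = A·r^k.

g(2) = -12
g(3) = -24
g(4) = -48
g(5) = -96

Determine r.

2

Consecutive ratio: -24/(-12) = 2, and -48/(-24) = 2, so r = 2.
Then A·2^2 = -12 gives A = -3, and g(k) = -3·2^k.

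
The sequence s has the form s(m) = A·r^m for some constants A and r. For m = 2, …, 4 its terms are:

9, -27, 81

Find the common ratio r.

-3

Consecutive ratio: -27/9 = -3, and 81/(-27) = -3, so r = -3.
Then A·(-3)^2 = 9 gives A = 1, and s(m) = 1·(-3)^m.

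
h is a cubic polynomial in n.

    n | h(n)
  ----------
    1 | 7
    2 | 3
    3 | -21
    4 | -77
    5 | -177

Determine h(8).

-861

First differences: -4, -24, -56, -100. Second differences: -20, -32, -44. Third differences: -12, -12.
Level-3 differences are constant, so h has degree 3.
Fitting a degree-3 polynomial gives h(n) = -2n³ + 2n² + 4n + 3.
Then h(8) = -861.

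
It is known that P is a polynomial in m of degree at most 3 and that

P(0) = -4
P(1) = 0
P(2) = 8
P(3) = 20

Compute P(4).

36

First differences: 4, 8, 12. Second differences: 4, 4.
Level-2 differences are constant, so P has degree 2.
Extending the table by one column gives the next first difference 16, so P(4) = 20 + 16 = 36.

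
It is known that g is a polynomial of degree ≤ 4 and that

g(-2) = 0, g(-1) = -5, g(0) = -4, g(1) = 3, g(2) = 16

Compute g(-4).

Write g(x) = ax^4 + bx³ + cx² + dx + e; the 5 given values yield a linear system in the 5 coefficients.
Solving, the top 2 coefficients vanish, and g(x) = 3x² + 4x - 4.
Then g(-4) = 28.

28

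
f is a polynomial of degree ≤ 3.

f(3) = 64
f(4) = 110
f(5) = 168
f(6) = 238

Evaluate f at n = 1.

First differences: 46, 58, 70. Second differences: 12, 12.
Level-2 differences are constant, so f has degree 2.
Fitting a degree-2 polynomial gives f(n) = 6n² + 4n - 2.
Then f(1) = 8.

8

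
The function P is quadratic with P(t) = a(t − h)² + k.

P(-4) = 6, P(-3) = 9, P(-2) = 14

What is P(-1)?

21

First differences 3, 5; second difference 2 = 2a, so a = 1.
Expanding, the t-coefficient is −2ah = -2h; matching it to the data gives h = -5, and then k = 5.
So P(t) = 1(t + 5)² + 5.
P(-1) = 1·4² + 5 = 21.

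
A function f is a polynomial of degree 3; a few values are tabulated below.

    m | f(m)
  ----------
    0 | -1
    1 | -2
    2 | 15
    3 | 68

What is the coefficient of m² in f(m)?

0

Write f(m) = am³ + bm² + cm + d; the 4 given values yield a linear system in the 4 coefficients.
Solving, f(m) = 3m³ - 4m - 1.
The coefficient of m² is 0.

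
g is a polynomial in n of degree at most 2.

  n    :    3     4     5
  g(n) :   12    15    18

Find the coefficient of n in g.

3

First differences: 3, 3.
Level-1 differences are constant, so g has degree 1.
Fitting a degree-1 polynomial gives g(n) = 3n + 3.
The coefficient of n is 3.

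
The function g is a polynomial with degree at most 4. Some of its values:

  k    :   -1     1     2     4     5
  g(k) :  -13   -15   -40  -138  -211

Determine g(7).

-405

Write g(k) = ak^4 + bk³ + ck² + dk + e; the 5 given values yield a linear system in the 5 coefficients.
Solving, the top 2 coefficients vanish, and g(k) = -8k² - k - 6.
Then g(7) = -405.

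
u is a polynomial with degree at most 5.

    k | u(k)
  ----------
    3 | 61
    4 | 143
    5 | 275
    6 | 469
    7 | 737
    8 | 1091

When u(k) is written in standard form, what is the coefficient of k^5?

0

Write u(k) = ak^5 + bk^4 + ck³ + dk² + ek + p; the 6 given values yield a linear system in the 6 coefficients.
Solving, the top 2 coefficients vanish, and u(k) = 2k³ + k² + k - 5.
The coefficient of k^5 is 0.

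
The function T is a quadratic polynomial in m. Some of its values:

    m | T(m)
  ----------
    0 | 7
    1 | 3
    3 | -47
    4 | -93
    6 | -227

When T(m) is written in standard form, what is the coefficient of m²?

-7

Write T(m) = am² + bm + c; the 5 given values yield a linear system in the 3 coefficients.
Solving, T(m) = -7m² + 3m + 7.
The coefficient of m² is -7.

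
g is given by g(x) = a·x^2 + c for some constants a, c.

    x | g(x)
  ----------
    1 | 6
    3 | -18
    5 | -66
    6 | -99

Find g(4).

From g(1) = 6 and g(3) = -18: 1a + c = 6 and 9a + c = -18.
Subtracting: 8a = -24, so a = -3; then c = 6 − (-3)·1 = 9.
So g(x) = -3x² + 9, and g(4) = -39.

-39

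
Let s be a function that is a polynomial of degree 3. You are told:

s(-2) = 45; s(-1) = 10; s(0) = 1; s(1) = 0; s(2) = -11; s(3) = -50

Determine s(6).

First differences: -35, -9, -1, -11, -39. Second differences: 26, 8, -10, -28. Third differences: -18, -18, -18.
Level-3 differences are constant, so s has degree 3.
Fitting a degree-3 polynomial gives s(n) = -3n³ + 4n² - 2n + 1.
Then s(6) = -515.

-515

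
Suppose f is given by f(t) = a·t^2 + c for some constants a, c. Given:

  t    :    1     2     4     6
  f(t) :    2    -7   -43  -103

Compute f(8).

-187

From f(1) = 2 and f(2) = -7: 1a + c = 2 and 4a + c = -7.
Subtracting: 3a = -9, so a = -3; then c = 2 − (-3)·1 = 5.
So f(t) = -3t² + 5, and f(8) = -187.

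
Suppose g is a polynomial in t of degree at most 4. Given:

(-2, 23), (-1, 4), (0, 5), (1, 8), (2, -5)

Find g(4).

-151

First differences: -19, 1, 3, -13. Second differences: 20, 2, -16. Third differences: -18, -18.
Level-3 differences are constant, so g has degree 3.
Fitting a degree-3 polynomial gives g(t) = -3t³ + t² + 5t + 5.
Then g(4) = -151.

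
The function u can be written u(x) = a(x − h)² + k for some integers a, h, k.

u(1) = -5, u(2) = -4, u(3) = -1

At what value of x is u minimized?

First differences 1, 3; second difference 2 = 2a, so a = 1.
Expanding, the x-coefficient is −2ah = -2h; matching it to the data gives h = 1, and then k = -5.
So u(x) = 1(x − 1)² − 5.
Hence h = 1.

1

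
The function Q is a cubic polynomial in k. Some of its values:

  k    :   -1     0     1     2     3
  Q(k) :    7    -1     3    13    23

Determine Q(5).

19

First differences: -8, 4, 10, 10. Second differences: 12, 6, 0. Third differences: -6, -6.
Level-3 differences are constant, so Q has degree 3.
Fitting a degree-3 polynomial gives Q(k) = -k³ + 6k² - k - 1.
Then Q(5) = 19.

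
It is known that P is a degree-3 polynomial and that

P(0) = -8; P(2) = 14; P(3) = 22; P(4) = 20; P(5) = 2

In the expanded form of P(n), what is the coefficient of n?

7

Write P(n) = an³ + bn² + cn + d; the 5 given values yield a linear system in the 4 coefficients.
Solving, P(n) = -n³ + 4n² + 7n - 8.
The coefficient of n is 7.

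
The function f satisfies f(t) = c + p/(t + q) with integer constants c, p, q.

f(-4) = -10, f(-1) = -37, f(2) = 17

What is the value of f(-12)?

-4

(f(t) − c)(t + q) = p for each data point; the three points give a linear system in c and q, then p follows.
Solving: c = -1, q = 0, p = 36, so f(t) = -1 + 36/(t + 0).
Then f(-12) = -1 + 36/(-12) = -4.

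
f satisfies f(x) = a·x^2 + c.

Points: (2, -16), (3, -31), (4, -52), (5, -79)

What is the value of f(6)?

From f(2) = -16 and f(3) = -31: 4a + c = -16 and 9a + c = -31.
Subtracting: 5a = -15, so a = -3; then c = -16 − (-3)·4 = -4.
So f(x) = -3x² − 4, and f(6) = -112.

-112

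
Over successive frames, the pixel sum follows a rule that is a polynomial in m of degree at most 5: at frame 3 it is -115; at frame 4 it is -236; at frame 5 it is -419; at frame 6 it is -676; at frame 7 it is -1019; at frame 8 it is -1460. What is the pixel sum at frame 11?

-3491

Write the value at m as f(m).
First differences: -121, -183, -257, -343, -441. Second differences: -62, -74, -86, -98. Third differences: -12, -12, -12.
Level-3 differences are constant, so f has degree 3.
Fitting a degree-3 polynomial gives f(m) = -2m³ - 7m² + 2m - 4.
Then f(11) = -3491.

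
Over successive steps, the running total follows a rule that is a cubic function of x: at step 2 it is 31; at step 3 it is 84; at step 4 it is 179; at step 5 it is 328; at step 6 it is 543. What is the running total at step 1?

8

Write the value at x as h(x).
First differences: 53, 95, 149, 215. Second differences: 42, 54, 66. Third differences: 12, 12.
Level-3 differences are constant, so h has degree 3.
Fitting a degree-3 polynomial gives h(x) = 2x³ + 3x² + 3.
Then h(1) = 8.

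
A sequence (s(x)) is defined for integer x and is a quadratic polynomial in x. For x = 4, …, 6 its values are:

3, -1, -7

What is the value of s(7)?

-15

Write s(x) = ax² + bx + c; the 3 given values yield a linear system in the 3 coefficients.
Solving, s(x) = -x² + 5x - 1.
Then s(7) = -15.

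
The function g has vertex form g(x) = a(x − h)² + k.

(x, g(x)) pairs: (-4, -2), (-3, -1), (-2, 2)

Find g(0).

First differences 1, 3; second difference 2 = 2a, so a = 1.
Expanding, the x-coefficient is −2ah = -2h; matching it to the data gives h = -4, and then k = -2.
So g(x) = 1(x + 4)² − 2.
g(0) = 1·4² − 2 = 14.

14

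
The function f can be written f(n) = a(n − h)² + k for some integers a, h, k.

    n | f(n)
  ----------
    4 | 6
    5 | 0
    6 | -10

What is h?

First differences -6, -10; second difference -4 = 2a, so a = -2.
Expanding, the n-coefficient is −2ah = 4h; matching it to the data gives h = 3, and then k = 8.
So f(n) = -2(n − 3)² + 8.
Hence h = 3.

3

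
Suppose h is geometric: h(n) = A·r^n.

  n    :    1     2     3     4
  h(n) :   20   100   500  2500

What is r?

Consecutive ratio: 100/20 = 5, and 500/100 = 5, so r = 5.
Then A·5^1 = 20 gives A = 4, and h(n) = 4·5^n.

5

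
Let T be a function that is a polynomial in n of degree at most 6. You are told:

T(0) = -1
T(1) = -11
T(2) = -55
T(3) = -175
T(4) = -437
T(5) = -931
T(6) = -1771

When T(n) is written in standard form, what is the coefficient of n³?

Write T(n) = an^6 + bn^5 + cn^4 + dn³ + en² + pn + q; the 7 given values yield a linear system in the 7 coefficients.
Solving, the top 2 coefficients vanish, and T(n) = -n^4 - n³ - 7n² - n - 1.
The coefficient of n³ is -1.

-1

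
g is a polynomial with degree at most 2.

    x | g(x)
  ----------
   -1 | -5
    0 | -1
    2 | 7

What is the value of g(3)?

Write g(x) = ax² + bx + c; the 3 given values yield a linear system in the 3 coefficients.
Solving, the leading coefficient vanishes, and g(x) = 4x - 1.
Then g(3) = 11.

11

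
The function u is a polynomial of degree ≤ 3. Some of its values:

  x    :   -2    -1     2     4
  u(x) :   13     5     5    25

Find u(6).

Write u(x) = ax³ + bx² + cx + d; the 4 given values yield a linear system in the 4 coefficients.
Solving, the leading coefficient vanishes, and u(x) = 2x² - 2x + 1.
Then u(6) = 61.

61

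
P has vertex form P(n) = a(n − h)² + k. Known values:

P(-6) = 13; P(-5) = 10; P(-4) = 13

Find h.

-5

First differences -3, 3; second difference 6 = 2a, so a = 3.
Expanding, the n-coefficient is −2ah = -6h; matching it to the data gives h = -5, and then k = 10.
So P(n) = 3(n + 5)² + 10.
Hence h = -5.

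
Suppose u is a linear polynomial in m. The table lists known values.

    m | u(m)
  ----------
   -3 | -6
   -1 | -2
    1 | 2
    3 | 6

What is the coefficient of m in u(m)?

Write u(m) = am + b; the 4 given values yield a linear system in the 2 coefficients.
Solving, u(m) = 2m.
The coefficient of m is 2.

2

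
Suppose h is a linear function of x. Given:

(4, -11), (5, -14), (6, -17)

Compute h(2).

-5

First differences: -3, -3.
Level-1 differences are constant, so h has degree 1.
Fitting a degree-1 polynomial gives h(x) = -3x + 1.
Then h(2) = -5.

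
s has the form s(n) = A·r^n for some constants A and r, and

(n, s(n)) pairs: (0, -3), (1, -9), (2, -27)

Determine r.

Consecutive ratio: -9/(-3) = 3, and -27/(-9) = 3, so r = 3.
Then A·3^0 = -3 gives A = -3, and s(n) = -3·3^n.

3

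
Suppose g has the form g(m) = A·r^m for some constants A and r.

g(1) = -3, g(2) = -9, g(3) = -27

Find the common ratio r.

Consecutive ratio: -9/(-3) = 3, and -27/(-9) = 3, so r = 3.
Then A·3^1 = -3 gives A = -1, and g(m) = -1·3^m.

3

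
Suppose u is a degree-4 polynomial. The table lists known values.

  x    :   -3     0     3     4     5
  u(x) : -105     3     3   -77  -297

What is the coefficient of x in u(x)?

0

Write u(x) = ax^4 + bx³ + cx² + dx + e; the 5 given values yield a linear system in the 5 coefficients.
Solving, u(x) = -x^4 + 2x³ + 3x² + 3.
The coefficient of x is 0.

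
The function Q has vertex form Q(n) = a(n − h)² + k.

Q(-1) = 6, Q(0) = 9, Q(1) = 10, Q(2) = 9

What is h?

First differences 3, 1, -1; second difference -2 = 2a, so a = -1.
Expanding, the n-coefficient is −2ah = 2h; matching it to the data gives h = 1, and then k = 10.
So Q(n) = -1(n − 1)² + 10.
Hence h = 1.

1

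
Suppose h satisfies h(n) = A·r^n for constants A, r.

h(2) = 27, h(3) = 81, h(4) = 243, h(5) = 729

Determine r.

3

Consecutive ratio: 81/27 = 3, and 243/81 = 3, so r = 3.
Then A·3^2 = 27 gives A = 3, and h(n) = 3·3^n.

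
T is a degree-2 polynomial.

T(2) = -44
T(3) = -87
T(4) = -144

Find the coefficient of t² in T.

Write T(t) = at² + bt + c; the 3 given values yield a linear system in the 3 coefficients.
Solving, T(t) = -7t² - 8t.
The coefficient of t² is -7.

-7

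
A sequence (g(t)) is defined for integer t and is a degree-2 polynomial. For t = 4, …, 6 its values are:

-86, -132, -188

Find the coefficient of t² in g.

Write g(t) = at² + bt + c; the 3 given values yield a linear system in the 3 coefficients.
Solving, g(t) = -5t² - t - 2.
The coefficient of t² is -5.

-5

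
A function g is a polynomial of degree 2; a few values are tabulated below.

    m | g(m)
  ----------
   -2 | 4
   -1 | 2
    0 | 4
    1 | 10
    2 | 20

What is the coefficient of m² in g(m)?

2

First differences: -2, 2, 6, 10. Second differences: 4, 4, 4.
Level-2 differences are constant, so g has degree 2.
Fitting a degree-2 polynomial gives g(m) = 2m² + 4m + 4.
The coefficient of m² is 2.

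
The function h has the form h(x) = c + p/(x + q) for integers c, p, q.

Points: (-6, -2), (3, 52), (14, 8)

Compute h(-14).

1

(h(x) − c)(x + q) = p for each data point; the three points give a linear system in c and q, then p follows.
Solving: c = 4, q = -2, p = 48, so h(x) = 4 + 48/(x − 2).
Then h(-14) = 4 + 48/(-16) = 1.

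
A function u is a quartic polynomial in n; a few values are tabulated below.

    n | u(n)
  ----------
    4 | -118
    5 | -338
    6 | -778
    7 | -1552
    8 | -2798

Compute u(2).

-2

Write u(n) = an^4 + bn³ + cn² + dn + e; the 5 given values yield a linear system in the 5 coefficients.
Solving, u(n) = -n^4 + 3n³ - 4n² + 2n + 2.
Then u(2) = -2.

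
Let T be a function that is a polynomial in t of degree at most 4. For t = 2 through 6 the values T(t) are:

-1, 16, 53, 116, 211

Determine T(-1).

First differences: 17, 37, 63, 95. Second differences: 20, 26, 32. Third differences: 6, 6.
Level-3 differences are constant, so T has degree 3.
Fitting a degree-3 polynomial gives T(t) = t³ + t² - 7t + 1.
Then T(-1) = 8.

8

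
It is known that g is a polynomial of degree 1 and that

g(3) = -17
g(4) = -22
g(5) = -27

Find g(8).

-42

First differences: -5, -5.
Level-1 differences are constant, so g has degree 1.
Fitting a degree-1 polynomial gives g(m) = -5m - 2.
Then g(8) = -42.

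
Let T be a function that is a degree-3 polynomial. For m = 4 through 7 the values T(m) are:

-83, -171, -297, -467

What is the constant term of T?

9

Write T(m) = am³ + bm² + cm + d; the 4 given values yield a linear system in the 4 coefficients.
Solving, T(m) = -m³ - 4m² + 9m + 9.
The constant term is T(0) = 9.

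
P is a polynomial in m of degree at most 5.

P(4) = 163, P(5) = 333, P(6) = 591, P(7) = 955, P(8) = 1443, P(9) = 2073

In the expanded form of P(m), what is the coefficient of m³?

3

Write P(m) = am^5 + bm^4 + cm³ + dm² + em + p; the 6 given values yield a linear system in the 6 coefficients.
Solving, the top 2 coefficients vanish, and P(m) = 3m³ - m² - 4m + 3.
The coefficient of m³ is 3.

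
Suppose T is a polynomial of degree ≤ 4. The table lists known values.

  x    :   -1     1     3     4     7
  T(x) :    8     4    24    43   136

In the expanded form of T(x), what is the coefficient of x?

-2

Write T(x) = ax^4 + bx³ + cx² + dx + e; the 5 given values yield a linear system in the 5 coefficients.
Solving, the top 2 coefficients vanish, and T(x) = 3x² - 2x + 3.
The coefficient of x is -2.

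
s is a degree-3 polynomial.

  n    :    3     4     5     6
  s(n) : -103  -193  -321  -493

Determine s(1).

Write s(n) = an³ + bn² + cn + d; the 4 given values yield a linear system in the 4 coefficients.
Solving, s(n) = -n³ - 7n² - 4n - 1.
Then s(1) = -13.

-13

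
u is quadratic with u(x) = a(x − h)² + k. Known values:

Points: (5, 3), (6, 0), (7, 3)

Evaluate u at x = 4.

12

First differences -3, 3; second difference 6 = 2a, so a = 3.
Expanding, the x-coefficient is −2ah = -6h; matching it to the data gives h = 6, and then k = 0.
So u(x) = 3(x − 6)² + 0.
u(4) = 3·(-2)² + 0 = 12.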